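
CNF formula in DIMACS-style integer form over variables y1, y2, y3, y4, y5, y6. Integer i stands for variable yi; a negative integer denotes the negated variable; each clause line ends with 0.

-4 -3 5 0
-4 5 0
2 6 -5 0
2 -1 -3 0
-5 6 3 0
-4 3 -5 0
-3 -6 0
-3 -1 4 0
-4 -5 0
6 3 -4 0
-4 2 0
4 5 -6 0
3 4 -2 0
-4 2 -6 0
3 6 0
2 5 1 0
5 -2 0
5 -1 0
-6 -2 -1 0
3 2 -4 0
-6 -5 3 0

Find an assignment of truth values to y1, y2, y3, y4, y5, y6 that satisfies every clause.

Try y1 = False.
The remaining clauses are satisfied by y2 = True, y3 = True, y4 = False, y5 = True, y6 = False.
Every clause has at least one true literal under this assignment.

y1=0, y2=1, y3=1, y4=0, y5=1, y6=0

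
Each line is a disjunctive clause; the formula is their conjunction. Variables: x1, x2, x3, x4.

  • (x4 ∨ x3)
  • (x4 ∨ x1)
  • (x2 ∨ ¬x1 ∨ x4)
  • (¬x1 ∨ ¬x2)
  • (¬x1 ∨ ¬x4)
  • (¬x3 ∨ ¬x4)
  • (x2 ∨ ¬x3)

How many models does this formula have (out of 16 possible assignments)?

2

Satisfying assignments:
  x1=F x2=F x3=F x4=T
  x1=F x2=T x3=F x4=T
That's 2 in total.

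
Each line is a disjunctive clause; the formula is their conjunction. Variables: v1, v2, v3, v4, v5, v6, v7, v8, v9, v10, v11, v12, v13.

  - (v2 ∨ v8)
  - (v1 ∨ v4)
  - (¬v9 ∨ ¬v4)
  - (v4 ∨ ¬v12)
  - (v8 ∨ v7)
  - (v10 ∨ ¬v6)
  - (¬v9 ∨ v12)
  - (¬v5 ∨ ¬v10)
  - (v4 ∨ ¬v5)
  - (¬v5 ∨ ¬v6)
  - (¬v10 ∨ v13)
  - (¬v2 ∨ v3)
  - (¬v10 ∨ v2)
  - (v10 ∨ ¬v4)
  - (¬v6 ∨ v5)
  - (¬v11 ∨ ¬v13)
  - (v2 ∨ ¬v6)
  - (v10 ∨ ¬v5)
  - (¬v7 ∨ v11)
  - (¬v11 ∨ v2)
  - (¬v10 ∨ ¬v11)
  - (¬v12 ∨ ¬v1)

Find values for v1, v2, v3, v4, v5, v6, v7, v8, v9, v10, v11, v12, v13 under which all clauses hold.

v1=1, v2=1, v3=1, v4=0, v5=0, v6=0, v7=0, v8=1, v9=0, v10=0, v11=0, v12=0, v13=0

v3 occurs only positively in the remaining clauses — set v3 = True.
Pure literal: v6 appears only negated; assign v6 = False.
Try v1 = True.
  then v12 is forced to False.
  then v9 is forced to False.
For the remaining variables, v2 = True, v4 = False, v5 = False, v7 = False, v8 = True, v10 = False, v11 = False, v13 = False works.
Every clause has at least one true literal under this assignment.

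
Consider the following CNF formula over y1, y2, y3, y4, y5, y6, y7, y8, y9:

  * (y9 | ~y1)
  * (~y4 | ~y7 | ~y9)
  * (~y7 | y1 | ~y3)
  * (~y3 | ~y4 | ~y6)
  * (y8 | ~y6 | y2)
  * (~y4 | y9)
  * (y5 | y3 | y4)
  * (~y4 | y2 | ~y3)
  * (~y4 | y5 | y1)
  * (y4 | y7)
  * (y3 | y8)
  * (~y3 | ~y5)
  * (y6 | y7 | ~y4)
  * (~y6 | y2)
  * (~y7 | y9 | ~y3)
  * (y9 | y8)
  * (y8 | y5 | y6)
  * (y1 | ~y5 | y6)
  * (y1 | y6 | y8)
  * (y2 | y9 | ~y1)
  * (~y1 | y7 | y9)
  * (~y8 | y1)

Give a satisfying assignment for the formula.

Pure literal: y2 appears only positively; assign y2 = True.
Try y1 = True.
  then y9 is forced to True.
Set y3 = False and propagate.
  then y8 is forced to True.
For the remaining variables, y4 = False, y5 = True, y6 = False, y7 = True works.
Check each clause:
  1. (y9 | ~y1) — y9 is true.
  2. (~y7 | ~y9 | ~y4) — ~y4 is true.
  3. (y1 | ~y3 | ~y7) — y1 is true.
  4. (~y3 | ~y4 | ~y6) — ~y6 is true.
  5. (~y6 | y8 | y2) — y8 is true.
  6. (y9 | ~y4) — y9 is true.
  7. (y4 | y5 | y3) — y5 is true.
  8. (~y3 | y2 | ~y4) — y2 is true.
  9. (~y4 | y5 | y1) — y1 is true.
  10. (y7 | y4) — y7 is true.
  11. (y8 | y3) — y8 is true.
  12. (~y3 | ~y5) — ~y3 is true.
  13. (~y4 | y7 | y6) — ~y4 is true.
  14. (~y6 | y2) — y2 is true.
  15. (~y7 | ~y3 | y9) — ~y3 is true.
  16. (y8 | y9) — y8 is true.
  17. (y5 | y6 | y8) — y8 is true.
  18. (y1 | y6 | ~y5) — y1 is true.
  19. (y1 | y8 | y6) — y8 is true.
  20. (~y1 | y9 | y2) — y9 is true.
  21. (y9 | y7 | ~y1) — y9 is true.
  22. (~y8 | y1) — y1 is true.

y1 = 1, y2 = 1, y3 = 0, y4 = 0, y5 = 1, y6 = 0, y7 = 1, y8 = 1, y9 = 1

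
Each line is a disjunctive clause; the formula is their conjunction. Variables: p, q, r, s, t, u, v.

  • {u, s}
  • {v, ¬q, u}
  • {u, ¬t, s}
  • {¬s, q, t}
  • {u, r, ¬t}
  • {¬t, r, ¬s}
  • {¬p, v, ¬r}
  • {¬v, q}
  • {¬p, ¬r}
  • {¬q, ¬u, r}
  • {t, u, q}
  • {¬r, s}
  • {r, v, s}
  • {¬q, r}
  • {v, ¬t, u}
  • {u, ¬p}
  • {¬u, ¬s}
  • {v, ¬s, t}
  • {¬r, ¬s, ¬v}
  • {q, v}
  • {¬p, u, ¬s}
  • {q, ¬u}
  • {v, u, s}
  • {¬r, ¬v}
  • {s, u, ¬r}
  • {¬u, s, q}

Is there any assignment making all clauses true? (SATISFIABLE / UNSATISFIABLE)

UNSATISFIABLE

u = True:
  propagation gives s=False, r=False, q=False; an empty clause results — contradiction.
u = False:
  v = True:
    propagation gives q=True, r=True; an empty clause results — contradiction.
  v = False:
    propagation gives q=False; an empty clause results — contradiction.
Every branch closes, so no satisfying assignment exists.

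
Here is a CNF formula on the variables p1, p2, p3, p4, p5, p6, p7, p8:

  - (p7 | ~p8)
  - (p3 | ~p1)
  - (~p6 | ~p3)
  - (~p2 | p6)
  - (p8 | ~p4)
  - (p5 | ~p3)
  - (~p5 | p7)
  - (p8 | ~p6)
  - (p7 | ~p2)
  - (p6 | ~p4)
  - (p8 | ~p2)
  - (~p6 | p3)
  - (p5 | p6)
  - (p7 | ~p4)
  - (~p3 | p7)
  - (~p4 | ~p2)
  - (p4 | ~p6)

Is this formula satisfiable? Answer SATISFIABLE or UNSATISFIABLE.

SATISFIABLE

p1 occurs only negated in the remaining clauses — set p1 = False.
Pure literal: p2 appears only negated; assign p2 = False.
Branch on p3: take p3 = False.
  then p6 is forced to False.
  then p4 is forced to False.
  then p5 is forced to True.
  then p7 is forced to True.
p8 is now unconstrained; take p8 = True.
So p1 = 0  p2 = 0  p3 = 0  p4 = 0  p5 = 1  p6 = 0  p7 = 1  p8 = 1 is a satisfying assignment.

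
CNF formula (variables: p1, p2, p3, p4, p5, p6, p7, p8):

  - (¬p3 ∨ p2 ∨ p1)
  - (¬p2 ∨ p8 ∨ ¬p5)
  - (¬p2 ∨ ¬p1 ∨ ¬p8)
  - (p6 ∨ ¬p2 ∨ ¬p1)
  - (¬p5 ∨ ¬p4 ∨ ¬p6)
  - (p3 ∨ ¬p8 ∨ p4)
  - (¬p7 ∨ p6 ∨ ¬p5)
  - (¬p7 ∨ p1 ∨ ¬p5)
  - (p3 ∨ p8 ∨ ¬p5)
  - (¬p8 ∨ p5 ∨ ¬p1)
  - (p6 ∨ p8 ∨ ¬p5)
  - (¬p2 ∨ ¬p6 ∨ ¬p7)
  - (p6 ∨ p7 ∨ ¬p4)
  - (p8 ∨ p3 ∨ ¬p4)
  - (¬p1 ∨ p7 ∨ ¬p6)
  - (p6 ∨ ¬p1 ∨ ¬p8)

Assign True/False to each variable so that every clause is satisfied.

p1 = F, p2 = T, p3 = T, p4 = F, p5 = F, p6 = T, p7 = F, p8 = T

Check each clause:
  1. (¬p3 ∨ p2 ∨ p1) — p2 is true.
  2. (¬p2 ∨ p8 ∨ ¬p5) — p8 is true.
  3. (¬p2 ∨ ¬p8 ∨ ¬p1) — ¬p1 is true.
  4. (¬p1 ∨ p6 ∨ ¬p2) — ¬p1 is true.
  5. (¬p6 ∨ ¬p4 ∨ ¬p5) — ¬p5 is true.
  6. (p4 ∨ ¬p8 ∨ p3) — p3 is true.
  7. (¬p5 ∨ p6 ∨ ¬p7) — ¬p7 is true.
  8. (¬p5 ∨ p1 ∨ ¬p7) — ¬p5 is true.
  9. (¬p5 ∨ p8 ∨ p3) — p8 is true.
  10. (p5 ∨ ¬p8 ∨ ¬p1) — ¬p1 is true.
  11. (p6 ∨ p8 ∨ ¬p5) — p8 is true.
  12. (¬p6 ∨ ¬p2 ∨ ¬p7) — ¬p7 is true.
  13. (p6 ∨ ¬p4 ∨ p7) — ¬p4 is true.
  14. (p8 ∨ p3 ∨ ¬p4) — p8 is true.
  15. (¬p6 ∨ ¬p1 ∨ p7) — ¬p1 is true.
  16. (¬p8 ∨ p6 ∨ ¬p1) — p6 is true.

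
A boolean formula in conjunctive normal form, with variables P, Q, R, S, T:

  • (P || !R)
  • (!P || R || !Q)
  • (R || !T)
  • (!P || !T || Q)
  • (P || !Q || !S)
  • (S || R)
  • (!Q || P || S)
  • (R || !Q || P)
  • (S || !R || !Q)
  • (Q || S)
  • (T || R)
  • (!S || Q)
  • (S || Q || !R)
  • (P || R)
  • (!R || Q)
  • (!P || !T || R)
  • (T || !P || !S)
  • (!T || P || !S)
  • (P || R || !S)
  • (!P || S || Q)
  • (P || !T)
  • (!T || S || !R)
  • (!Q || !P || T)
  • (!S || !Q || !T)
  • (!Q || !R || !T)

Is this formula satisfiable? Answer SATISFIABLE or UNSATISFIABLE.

UNSATISFIABLE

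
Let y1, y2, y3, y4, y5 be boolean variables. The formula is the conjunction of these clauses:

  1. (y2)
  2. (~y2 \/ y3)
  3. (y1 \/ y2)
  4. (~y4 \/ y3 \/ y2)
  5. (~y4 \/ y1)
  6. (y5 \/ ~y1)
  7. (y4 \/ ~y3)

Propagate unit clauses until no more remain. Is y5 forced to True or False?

True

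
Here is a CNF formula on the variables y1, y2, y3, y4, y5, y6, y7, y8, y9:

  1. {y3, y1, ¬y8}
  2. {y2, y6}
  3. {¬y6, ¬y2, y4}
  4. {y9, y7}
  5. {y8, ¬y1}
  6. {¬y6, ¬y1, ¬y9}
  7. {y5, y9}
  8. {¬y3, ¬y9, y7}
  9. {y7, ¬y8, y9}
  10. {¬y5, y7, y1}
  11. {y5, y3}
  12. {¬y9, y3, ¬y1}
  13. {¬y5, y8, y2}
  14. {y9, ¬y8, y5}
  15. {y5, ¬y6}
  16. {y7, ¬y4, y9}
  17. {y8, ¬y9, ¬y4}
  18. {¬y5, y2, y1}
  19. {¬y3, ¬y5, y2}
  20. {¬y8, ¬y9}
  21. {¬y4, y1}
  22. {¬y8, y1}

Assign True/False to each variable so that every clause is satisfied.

y1=True, y2=False, y3=False, y4=False, y5=True, y6=True, y7=True, y8=True, y9=False

y7 occurs only positively in the remaining clauses — set y7 = True.
Branch on y1: take y1 = True.
  then y8 is forced to True.
  then y9 is forced to False.
  then y5 is forced to True.
Set y2 = False and propagate.
  then y6 is forced to True.
  then y3 is forced to False.
y4 is now unconstrained; take y4 = False.
Every clause has at least one true literal under this assignment.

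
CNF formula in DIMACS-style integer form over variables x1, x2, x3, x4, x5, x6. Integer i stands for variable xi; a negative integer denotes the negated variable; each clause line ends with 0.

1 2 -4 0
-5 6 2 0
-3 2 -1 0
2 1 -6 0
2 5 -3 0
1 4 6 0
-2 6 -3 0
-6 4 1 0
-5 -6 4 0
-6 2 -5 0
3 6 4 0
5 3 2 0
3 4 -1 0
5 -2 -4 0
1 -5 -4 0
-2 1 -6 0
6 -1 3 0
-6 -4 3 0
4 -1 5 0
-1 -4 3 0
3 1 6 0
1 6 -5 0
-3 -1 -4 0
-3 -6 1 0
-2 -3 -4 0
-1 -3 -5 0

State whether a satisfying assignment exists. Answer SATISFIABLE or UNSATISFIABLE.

UNSATISFIABLE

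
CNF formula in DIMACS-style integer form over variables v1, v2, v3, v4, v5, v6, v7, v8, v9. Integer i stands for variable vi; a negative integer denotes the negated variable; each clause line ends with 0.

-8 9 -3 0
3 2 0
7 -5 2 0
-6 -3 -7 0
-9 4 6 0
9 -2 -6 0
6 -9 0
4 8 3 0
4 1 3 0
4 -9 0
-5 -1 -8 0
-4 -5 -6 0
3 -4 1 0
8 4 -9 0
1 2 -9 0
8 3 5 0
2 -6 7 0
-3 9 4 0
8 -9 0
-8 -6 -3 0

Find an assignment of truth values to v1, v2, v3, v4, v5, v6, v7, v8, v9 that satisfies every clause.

v1=T  v2=F  v3=T  v4=T  v5=F  v6=F  v7=T  v8=F  v9=F

Check each clause:
  1. (¬v3 ∨ v9 ∨ ¬v8) — ¬v8 is true.
  2. (v3 ∨ v2) — v3 is true.
  3. (v7 ∨ v2 ∨ ¬v5) — ¬v5 is true.
  4. (¬v6 ∨ ¬v3 ∨ ¬v7) — ¬v6 is true.
  5. (v6 ∨ ¬v9 ∨ v4) — v4 is true.
  6. (¬v2 ∨ ¬v6 ∨ v9) — ¬v6 is true.
  7. (v6 ∨ ¬v9) — ¬v9 is true.
  8. (v4 ∨ v3 ∨ v8) — v3 is true.
  9. (v1 ∨ v4 ∨ v3) — v1 is true.
  10. (¬v9 ∨ v4) — v4 is true.
  11. (¬v8 ∨ ¬v5 ∨ ¬v1) — ¬v8 is true.
  12. (¬v5 ∨ ¬v6 ∨ ¬v4) — ¬v6 is true.
  13. (v1 ∨ ¬v4 ∨ v3) — v1 is true.
  14. (v8 ∨ ¬v9 ∨ v4) — v4 is true.
  15. (v1 ∨ v2 ∨ ¬v9) — v1 is true.
  16. (v3 ∨ v8 ∨ v5) — v3 is true.
  17. (v2 ∨ v7 ∨ ¬v6) — ¬v6 is true.
  18. (v4 ∨ ¬v3 ∨ v9) — v4 is true.
  19. (¬v9 ∨ v8) — ¬v9 is true.
  20. (¬v6 ∨ ¬v3 ∨ ¬v8) — ¬v8 is true.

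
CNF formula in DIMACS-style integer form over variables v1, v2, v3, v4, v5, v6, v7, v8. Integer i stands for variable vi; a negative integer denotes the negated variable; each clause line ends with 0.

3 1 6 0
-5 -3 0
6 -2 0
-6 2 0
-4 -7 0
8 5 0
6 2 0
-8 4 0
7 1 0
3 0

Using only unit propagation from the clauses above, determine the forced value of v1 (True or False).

Unit clause (v3) sets v3 = True.
(~v3 \/ ~v5): since v3 = True, the clause reduces to (~v5). v5 = False.
(v8 \/ v5) with v5 = False leaves only v8, so v8 = True.
From (~v8 \/ v4) and v8 = True: v4 = True.
From (~v7 \/ ~v4) and v4 = True: v7 = False.
(v1 \/ v7) with v7 = False leaves only v1, so v1 = True.

True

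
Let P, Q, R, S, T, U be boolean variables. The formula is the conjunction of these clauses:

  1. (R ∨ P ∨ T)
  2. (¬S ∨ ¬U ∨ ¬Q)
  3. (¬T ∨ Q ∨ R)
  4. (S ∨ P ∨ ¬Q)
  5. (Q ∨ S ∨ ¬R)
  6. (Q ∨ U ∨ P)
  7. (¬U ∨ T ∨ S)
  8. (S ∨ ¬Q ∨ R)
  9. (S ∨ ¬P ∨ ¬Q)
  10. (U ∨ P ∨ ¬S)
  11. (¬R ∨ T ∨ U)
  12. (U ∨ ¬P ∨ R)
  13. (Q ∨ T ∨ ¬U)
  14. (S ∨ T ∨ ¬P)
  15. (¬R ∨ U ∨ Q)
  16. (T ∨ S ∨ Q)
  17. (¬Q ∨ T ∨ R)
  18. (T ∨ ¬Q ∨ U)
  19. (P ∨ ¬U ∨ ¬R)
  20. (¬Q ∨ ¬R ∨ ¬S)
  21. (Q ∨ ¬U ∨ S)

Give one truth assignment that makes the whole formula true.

Branch on P: take P = True.
Set Q = False and propagate.
The remaining clauses are satisfied by R = True, S = True, T = True, U = True.

P=True, Q=False, R=True, S=True, T=True, U=True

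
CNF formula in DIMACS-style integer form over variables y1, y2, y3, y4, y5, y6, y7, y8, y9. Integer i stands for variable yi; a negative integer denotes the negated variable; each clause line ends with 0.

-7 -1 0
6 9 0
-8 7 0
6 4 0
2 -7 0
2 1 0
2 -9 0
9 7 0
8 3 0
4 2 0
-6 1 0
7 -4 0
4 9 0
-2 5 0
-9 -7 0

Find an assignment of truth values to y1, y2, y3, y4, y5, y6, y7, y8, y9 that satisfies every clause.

y3 occurs only positively in the remaining clauses — set y3 = True.
y5 occurs only positively in the remaining clauses — set y5 = True.
Try y1 = True.
  then y7 is forced to False.
  then y8 is forced to False.
  then y9 is forced to True.
  then y2 is forced to True.
  then y4 is forced to False.
  then y6 is forced to True.

y1=T, y2=T, y3=T, y4=F, y5=T, y6=T, y7=F, y8=F, y9=T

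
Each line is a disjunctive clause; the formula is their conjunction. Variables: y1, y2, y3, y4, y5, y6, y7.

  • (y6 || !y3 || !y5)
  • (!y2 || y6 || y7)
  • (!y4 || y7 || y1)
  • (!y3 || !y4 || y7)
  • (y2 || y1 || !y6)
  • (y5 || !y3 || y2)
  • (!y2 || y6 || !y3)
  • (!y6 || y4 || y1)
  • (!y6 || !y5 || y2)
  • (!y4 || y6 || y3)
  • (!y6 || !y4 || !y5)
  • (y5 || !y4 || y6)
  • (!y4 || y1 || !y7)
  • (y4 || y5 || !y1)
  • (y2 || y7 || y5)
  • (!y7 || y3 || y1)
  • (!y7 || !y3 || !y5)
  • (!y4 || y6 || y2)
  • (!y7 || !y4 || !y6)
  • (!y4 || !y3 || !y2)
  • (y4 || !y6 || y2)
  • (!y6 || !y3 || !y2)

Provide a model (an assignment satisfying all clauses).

y1=1, y2=1, y3=0, y4=1, y5=0, y6=1, y7=0

Check each clause:
  1. (!y3 || !y5 || y6) — !y5 is true.
  2. (y7 || y6 || !y2) — y6 is true.
  3. (y1 || !y4 || y7) — y1 is true.
  4. (y7 || !y4 || !y3) — !y3 is true.
  5. (!y6 || y1 || y2) — y1 is true.
  6. (y2 || y5 || !y3) — !y3 is true.
  7. (!y2 || !y3 || y6) — !y3 is true.
  8. (y4 || y1 || !y6) — y1 is true.
  9. (!y5 || y2 || !y6) — y2 is true.
  10. (y3 || !y4 || y6) — y6 is true.
  11. (!y5 || !y4 || !y6) — !y5 is true.
  12. (y5 || y6 || !y4) — y6 is true.
  13. (!y7 || y1 || !y4) — y1 is true.
  14. (y4 || y5 || !y1) — y4 is true.
  15. (y2 || y5 || y7) — y2 is true.
  16. (!y7 || y3 || y1) — !y7 is true.
  17. (!y5 || !y3 || !y7) — !y7 is true.
  18. (y2 || !y4 || y6) — y2 is true.
  19. (!y6 || !y4 || !y7) — !y7 is true.
  20. (!y2 || !y4 || !y3) — !y3 is true.
  21. (y4 || y2 || !y6) — y2 is true.
  22. (!y6 || !y3 || !y2) — !y3 is true.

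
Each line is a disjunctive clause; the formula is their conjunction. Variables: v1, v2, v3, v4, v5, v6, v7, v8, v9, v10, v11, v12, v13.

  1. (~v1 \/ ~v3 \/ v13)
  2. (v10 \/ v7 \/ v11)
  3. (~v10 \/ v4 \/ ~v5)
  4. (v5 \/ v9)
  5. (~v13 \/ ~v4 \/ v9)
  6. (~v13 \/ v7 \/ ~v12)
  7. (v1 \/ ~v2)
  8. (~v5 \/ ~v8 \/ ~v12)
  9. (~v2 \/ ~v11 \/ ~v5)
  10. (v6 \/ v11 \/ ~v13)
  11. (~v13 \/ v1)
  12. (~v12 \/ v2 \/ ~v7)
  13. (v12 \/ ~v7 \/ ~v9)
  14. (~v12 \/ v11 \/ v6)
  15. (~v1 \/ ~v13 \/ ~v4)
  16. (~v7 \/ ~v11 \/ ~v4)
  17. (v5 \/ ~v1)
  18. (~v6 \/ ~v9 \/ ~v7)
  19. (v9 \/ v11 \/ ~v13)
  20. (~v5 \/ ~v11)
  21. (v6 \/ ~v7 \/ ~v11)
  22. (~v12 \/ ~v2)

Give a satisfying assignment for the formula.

Set v1 = False and propagate.
  then v2 is forced to False.
  then v13 is forced to False.
Branch on v4: take v4 = True.
For the remaining variables, v3 = True, v5 = True, v6 = False, v7 = False, v8 = True, v9 = False, v10 = True, v11 = False, v12 = False works.
Check each clause:
  1. (v13 \/ ~v3 \/ ~v1) — ~v1 is true.
  2. (v11 \/ v10 \/ v7) — v10 is true.
  3. (~v10 \/ ~v5 \/ v4) — v4 is true.
  4. (v9 \/ v5) — v5 is true.
  5. (~v4 \/ ~v13 \/ v9) — ~v13 is true.
  6. (~v12 \/ v7 \/ ~v13) — ~v13 is true.
  7. (v1 \/ ~v2) — ~v2 is true.
  8. (~v12 \/ ~v5 \/ ~v8) — ~v12 is true.
  9. (~v2 \/ ~v5 \/ ~v11) — ~v11 is true.
  10. (v11 \/ v6 \/ ~v13) — ~v13 is true.
  11. (v1 \/ ~v13) — ~v13 is true.
  12. (v2 \/ ~v7 \/ ~v12) — ~v7 is true.
  13. (v12 \/ ~v7 \/ ~v9) — ~v7 is true.
  14. (~v12 \/ v11 \/ v6) — ~v12 is true.
  15. (~v13 \/ ~v4 \/ ~v1) — ~v13 is true.
  16. (~v7 \/ ~v11 \/ ~v4) — ~v7 is true.
  17. (v5 \/ ~v1) — v5 is true.
  18. (~v7 \/ ~v9 \/ ~v6) — ~v7 is true.
  19. (v11 \/ v9 \/ ~v13) — ~v13 is true.
  20. (~v11 \/ ~v5) — ~v11 is true.
  21. (~v7 \/ ~v11 \/ v6) — ~v7 is true.
  22. (~v2 \/ ~v12) — ~v12 is true.

v1=False, v2=False, v3=True, v4=True, v5=True, v6=False, v7=False, v8=True, v9=False, v10=True, v11=False, v12=False, v13=False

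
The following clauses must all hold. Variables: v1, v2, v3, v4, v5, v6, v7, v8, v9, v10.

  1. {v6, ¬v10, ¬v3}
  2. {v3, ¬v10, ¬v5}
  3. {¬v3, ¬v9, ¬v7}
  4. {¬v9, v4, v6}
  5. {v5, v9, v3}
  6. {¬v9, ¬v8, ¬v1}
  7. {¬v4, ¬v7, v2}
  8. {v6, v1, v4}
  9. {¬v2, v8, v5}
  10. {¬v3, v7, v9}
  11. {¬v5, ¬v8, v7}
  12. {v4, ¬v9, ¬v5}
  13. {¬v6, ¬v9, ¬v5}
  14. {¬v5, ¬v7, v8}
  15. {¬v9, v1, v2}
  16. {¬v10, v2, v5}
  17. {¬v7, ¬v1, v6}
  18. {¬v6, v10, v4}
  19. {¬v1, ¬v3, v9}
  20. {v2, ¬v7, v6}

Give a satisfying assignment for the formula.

Branch on v1: take v1 = False.
Set v2 = True and propagate.
Branch on v3: take v3 = True.
The remaining clauses are satisfied by v4 = True, v5 = False, v6 = False, v7 = True, v8 = True, v9 = False, v10 = False.

v1=F, v2=T, v3=T, v4=T, v5=F, v6=F, v7=T, v8=T, v9=F, v10=F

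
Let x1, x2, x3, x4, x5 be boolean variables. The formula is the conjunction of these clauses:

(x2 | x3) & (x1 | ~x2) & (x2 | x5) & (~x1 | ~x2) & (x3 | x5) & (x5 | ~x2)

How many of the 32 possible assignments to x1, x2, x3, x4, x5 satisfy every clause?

4

The models are:
  x1=F x2=F x3=T x4=F x5=T
  x1=F x2=F x3=T x4=T x5=T
  x1=T x2=F x3=T x4=F x5=T
  x1=T x2=F x3=T x4=T x5=T
Count: 4.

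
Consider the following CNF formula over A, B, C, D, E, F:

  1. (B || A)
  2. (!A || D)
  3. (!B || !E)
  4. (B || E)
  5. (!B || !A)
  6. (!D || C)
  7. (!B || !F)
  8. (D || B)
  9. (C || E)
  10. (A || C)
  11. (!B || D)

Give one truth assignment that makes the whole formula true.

Pure literal: C appears only positively; assign C = True.
Pure literal: F appears only negated; assign F = False.
Try A = False.
  then B is forced to True.
  then E is forced to False.
  then D is forced to True.
Every clause has at least one true literal under this assignment.

A=False, B=True, C=True, D=True, E=False, F=False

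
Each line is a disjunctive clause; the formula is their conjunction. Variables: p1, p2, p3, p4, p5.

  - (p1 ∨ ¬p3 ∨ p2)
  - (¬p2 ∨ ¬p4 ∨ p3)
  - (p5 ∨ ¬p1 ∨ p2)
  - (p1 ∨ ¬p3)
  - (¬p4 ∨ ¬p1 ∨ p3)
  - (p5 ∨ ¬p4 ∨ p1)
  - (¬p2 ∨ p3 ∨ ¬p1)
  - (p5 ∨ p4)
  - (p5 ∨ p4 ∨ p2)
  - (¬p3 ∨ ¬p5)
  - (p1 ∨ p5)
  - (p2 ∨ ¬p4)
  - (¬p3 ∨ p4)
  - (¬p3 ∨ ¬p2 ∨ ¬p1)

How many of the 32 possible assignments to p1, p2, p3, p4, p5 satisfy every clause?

3

The models are:
  p1=F p2=F p3=F p4=F p5=T
  p1=F p2=T p3=F p4=F p5=T
  p1=T p2=F p3=F p4=F p5=T
That's 3 in total.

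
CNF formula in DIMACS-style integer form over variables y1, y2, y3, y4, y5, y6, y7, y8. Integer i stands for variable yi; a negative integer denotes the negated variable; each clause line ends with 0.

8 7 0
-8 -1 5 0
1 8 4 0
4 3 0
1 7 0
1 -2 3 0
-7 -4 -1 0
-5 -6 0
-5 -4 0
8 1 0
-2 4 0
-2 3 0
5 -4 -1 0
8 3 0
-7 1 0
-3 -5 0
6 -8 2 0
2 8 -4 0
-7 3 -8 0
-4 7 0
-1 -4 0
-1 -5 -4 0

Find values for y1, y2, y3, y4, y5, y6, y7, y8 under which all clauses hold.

y1=True, y2=False, y3=True, y4=False, y5=False, y6=True, y7=True, y8=False

Set y1 = True and propagate.
  then y4 is forced to False.
  then y3 is forced to True.
  then y2 is forced to False.
  then y5 is forced to False.
  then y8 is forced to False.
  then y7 is forced to True.
y6 is now unconstrained; take y6 = True.
Check each clause:
  1. {y8, y7} — y7 is true.
  2. {¬y1, y5, ¬y8} — ¬y8 is true.
  3. {y4, y8, y1} — y1 is true.
  4. {y4, y3} — y3 is true.
  5. {y1, y7} — y1 is true.
  6. {y1, y3, ¬y2} — y1 is true.
  7. {¬y7, ¬y4, ¬y1} — ¬y4 is true.
  8. {¬y6, ¬y5} — ¬y5 is true.
  9. {¬y4, ¬y5} — ¬y5 is true.
  10. {y1, y8} — y1 is true.
  11. {¬y2, y4} — ¬y2 is true.
  12. {y3, ¬y2} — y3 is true.
  13. {¬y4, ¬y1, y5} — ¬y4 is true.
  14. {y8, y3} — y3 is true.
  15. {y1, ¬y7} — y1 is true.
  16. {¬y5, ¬y3} — ¬y5 is true.
  17. {y6, ¬y8, y2} — ¬y8 is true.
  18. {y2, y8, ¬y4} — ¬y4 is true.
  19. {¬y8, y3, ¬y7} — ¬y8 is true.
  20. {y7, ¬y4} — ¬y4 is true.
  21. {¬y4, ¬y1} — ¬y4 is true.
  22. {¬y4, ¬y5, ¬y1} — ¬y5 is true.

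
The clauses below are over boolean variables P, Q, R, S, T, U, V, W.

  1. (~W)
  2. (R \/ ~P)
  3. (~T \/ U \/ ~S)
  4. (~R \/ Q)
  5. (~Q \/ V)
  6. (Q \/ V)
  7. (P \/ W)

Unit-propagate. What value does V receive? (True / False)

(~W) stands alone — W = False.
(P \/ W) with W = False leaves only P, so P = True.
(R \/ ~P) with P = True leaves only R, so R = True.
From (Q \/ ~R) and R = True: Q = True.
From (~Q \/ V) and Q = True: V = True.

True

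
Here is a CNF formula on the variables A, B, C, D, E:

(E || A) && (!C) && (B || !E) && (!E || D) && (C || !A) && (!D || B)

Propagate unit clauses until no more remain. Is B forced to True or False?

True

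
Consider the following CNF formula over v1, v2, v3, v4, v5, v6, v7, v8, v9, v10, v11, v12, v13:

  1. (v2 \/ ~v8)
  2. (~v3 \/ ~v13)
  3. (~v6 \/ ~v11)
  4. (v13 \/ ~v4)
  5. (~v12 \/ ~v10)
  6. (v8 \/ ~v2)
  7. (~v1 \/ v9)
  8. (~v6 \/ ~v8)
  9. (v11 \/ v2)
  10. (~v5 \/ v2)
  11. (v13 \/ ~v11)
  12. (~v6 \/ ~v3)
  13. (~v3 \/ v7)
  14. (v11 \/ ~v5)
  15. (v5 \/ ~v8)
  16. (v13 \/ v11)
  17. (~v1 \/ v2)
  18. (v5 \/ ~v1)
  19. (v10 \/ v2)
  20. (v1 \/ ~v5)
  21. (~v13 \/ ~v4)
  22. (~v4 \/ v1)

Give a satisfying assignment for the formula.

v1=T, v2=T, v3=F, v4=F, v5=T, v6=F, v7=T, v8=T, v9=T, v10=T, v11=T, v12=F, v13=T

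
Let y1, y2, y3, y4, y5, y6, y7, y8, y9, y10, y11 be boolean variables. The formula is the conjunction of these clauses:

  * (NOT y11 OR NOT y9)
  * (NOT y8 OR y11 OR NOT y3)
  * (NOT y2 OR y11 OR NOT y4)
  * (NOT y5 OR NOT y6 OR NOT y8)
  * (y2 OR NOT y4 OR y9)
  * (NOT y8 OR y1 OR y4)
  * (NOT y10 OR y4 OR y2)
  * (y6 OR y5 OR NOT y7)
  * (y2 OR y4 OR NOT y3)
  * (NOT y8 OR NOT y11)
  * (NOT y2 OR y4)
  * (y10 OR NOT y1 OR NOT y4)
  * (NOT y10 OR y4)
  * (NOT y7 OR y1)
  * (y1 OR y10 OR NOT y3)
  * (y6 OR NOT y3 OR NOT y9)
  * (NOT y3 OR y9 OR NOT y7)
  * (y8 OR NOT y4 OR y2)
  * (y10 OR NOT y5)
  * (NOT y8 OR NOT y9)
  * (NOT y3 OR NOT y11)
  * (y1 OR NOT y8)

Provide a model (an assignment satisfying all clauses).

y1=T, y2=T, y3=F, y4=T, y5=F, y6=F, y7=F, y8=F, y9=F, y10=T, y11=T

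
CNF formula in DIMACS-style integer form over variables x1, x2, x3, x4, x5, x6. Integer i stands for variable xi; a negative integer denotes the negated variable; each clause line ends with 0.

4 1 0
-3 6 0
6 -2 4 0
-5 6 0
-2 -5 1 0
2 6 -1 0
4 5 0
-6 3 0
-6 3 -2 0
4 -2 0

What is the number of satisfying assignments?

11

Split on x6, then x2.
  x6=T, x2=T: remaining (x1,x3,x4,x5) ∈ {(F,T,T,F); (T,T,T,F); (T,T,T,T)} — 3.
  x6=T, x2=F: 5 of the 16 assignments to (x1,x3,x4,x5) work.
  x6=F, x2=T: remaining (x1,x3,x4,x5) ∈ {(F,F,T,F); (T,F,T,F)} — 2.
  x6=F, x2=F: remaining (x1,x3,x4,x5) ∈ {(F,F,T,F)} — 1.
Total: 3 + 5 + 2 + 1 = 11.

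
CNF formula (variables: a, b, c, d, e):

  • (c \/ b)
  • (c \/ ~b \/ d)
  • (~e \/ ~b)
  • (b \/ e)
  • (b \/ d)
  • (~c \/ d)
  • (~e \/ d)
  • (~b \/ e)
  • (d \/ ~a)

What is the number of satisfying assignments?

Satisfying assignments:
  a=F b=F c=T d=T e=T
  a=T b=F c=T d=T e=T
That's 2 in total.

2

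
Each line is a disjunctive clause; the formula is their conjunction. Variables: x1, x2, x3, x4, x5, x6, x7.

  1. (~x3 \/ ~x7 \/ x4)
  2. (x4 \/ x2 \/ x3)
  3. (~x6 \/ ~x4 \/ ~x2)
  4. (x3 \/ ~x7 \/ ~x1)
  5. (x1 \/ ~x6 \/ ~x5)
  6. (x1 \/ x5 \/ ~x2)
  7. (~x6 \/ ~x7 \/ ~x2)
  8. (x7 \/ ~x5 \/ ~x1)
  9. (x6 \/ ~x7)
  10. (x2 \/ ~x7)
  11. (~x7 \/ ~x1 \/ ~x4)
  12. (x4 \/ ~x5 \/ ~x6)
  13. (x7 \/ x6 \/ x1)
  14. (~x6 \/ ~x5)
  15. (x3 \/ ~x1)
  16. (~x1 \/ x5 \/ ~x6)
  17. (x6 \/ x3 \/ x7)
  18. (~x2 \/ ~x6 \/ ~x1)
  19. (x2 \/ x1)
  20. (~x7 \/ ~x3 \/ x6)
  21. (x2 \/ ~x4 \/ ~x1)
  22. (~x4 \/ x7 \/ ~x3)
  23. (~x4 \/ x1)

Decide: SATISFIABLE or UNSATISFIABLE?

SATISFIABLE

Set x1 = True and propagate.
  then x3 is forced to True.
Set x2 = True and propagate.
  then x6 is forced to False.
  then x7 is forced to False.
  then x5 is forced to False.
  then x4 is forced to False.
Every clause has at least one true literal under this assignment.
So x1=1, x2=1, x3=1, x4=0, x5=0, x6=0, x7=0 is a satisfying assignment.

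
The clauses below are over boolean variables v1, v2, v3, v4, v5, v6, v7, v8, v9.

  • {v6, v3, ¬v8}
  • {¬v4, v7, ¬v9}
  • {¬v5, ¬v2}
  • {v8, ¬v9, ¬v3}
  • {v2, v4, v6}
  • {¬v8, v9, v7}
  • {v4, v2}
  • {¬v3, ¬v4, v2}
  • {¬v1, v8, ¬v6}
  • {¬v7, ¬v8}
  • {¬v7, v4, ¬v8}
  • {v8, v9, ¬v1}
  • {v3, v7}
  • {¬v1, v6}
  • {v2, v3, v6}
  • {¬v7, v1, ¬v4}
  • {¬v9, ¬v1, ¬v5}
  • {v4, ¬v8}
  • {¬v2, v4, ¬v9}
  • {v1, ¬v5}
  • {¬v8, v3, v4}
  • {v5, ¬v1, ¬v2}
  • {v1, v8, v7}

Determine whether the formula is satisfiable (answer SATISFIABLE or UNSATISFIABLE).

Branch on v1: take v1 = False.
  then v5 is forced to False.
Branch on v2: take v2 = True.
Branch on v3: take v3 = False.
  then v7 is forced to True.
  then v8 is forced to False.
  then v4 is forced to False.
  then v9 is forced to False.
v6 is now unconstrained; take v6 = False.
Every clause has at least one true literal under this assignment.
So v1 = False, v2 = True, v3 = False, v4 = False, v5 = False, v6 = False, v7 = True, v8 = False, v9 = False is a satisfying assignment.

SATISFIABLE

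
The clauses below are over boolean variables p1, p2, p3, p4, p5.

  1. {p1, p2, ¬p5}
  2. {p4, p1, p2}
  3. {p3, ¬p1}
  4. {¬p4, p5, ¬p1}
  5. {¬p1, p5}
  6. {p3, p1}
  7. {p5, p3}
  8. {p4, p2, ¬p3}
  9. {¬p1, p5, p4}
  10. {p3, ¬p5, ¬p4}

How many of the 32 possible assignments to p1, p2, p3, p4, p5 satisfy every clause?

Case analysis on p1 and p5:
  p1=1, p5=1: remaining (p2,p3,p4) ∈ {(0,1,1); (1,1,0); (1,1,1)} — 3.
  p1=1, p5=0: a clause becomes empty — 0.
  p1=0, p5=1: remaining (p2,p3,p4) ∈ {(1,1,0); (1,1,1)} — 2.
  p1=0, p5=0: remaining (p2,p3,p4) ∈ {(0,1,1); (1,1,0); (1,1,1)} — 3.
Total: 3 + 0 + 2 + 3 = 8.

8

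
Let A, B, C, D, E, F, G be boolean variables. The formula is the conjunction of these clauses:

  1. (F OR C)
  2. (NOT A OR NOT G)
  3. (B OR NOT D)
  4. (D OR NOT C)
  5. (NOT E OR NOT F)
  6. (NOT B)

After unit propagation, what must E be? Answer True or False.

Unit clause (NOT B) sets B = False.
(NOT D OR B): since B = False, the clause reduces to (NOT D). D = False.
From (NOT C OR D) and D = False: C = False.
From (C OR F) and C = False: F = True.
In (NOT F OR NOT E), NOT F is now false; NOT E must hold, so E = False.

False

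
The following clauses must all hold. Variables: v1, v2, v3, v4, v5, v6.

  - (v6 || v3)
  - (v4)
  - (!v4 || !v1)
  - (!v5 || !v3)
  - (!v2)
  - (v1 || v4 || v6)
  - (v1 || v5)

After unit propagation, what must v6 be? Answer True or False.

(v4) is a unit clause: v4 = True.
(!v1 || !v4): since v4 = True, the clause reduces to (!v1). v1 = False.
(!v2) is a unit clause: v2 = False.
In (v1 || v5), v1 is now false; v5 must hold, so v5 = True.
In (!v3 || !v5), !v5 is now false; !v3 must hold, so v3 = False.
(v3 || v6): since v3 = False, the clause reduces to (v6). v6 = True.

True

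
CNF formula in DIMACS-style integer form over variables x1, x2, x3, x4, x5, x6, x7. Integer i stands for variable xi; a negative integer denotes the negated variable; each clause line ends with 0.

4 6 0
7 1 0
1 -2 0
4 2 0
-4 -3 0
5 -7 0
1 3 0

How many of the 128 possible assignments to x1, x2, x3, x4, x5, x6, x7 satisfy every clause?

18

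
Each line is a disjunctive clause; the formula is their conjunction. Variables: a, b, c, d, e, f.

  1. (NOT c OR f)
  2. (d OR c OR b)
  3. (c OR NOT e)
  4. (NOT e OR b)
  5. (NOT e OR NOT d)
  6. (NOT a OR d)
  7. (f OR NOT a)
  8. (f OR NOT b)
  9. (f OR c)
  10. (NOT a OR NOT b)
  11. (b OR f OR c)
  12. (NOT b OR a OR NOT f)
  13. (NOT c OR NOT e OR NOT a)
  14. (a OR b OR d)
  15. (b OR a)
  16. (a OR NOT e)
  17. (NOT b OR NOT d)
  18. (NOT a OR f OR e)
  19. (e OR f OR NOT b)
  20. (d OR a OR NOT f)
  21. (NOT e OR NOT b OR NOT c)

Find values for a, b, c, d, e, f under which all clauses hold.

a=True, b=False, c=False, d=True, e=False, f=True

Check each clause:
  1. (f OR NOT c) — NOT c is true.
  2. (d OR b OR c) — d is true.
  3. (c OR NOT e) — NOT e is true.
  4. (NOT e OR b) — NOT e is true.
  5. (NOT d OR NOT e) — NOT e is true.
  6. (d OR NOT a) — d is true.
  7. (NOT a OR f) — f is true.
  8. (NOT b OR f) — f is true.
  9. (c OR f) — f is true.
  10. (NOT b OR NOT a) — NOT b is true.
  11. (b OR f OR c) — f is true.
  12. (a OR NOT f OR NOT b) — a is true.
  13. (NOT e OR NOT c OR NOT a) — NOT e is true.
  14. (a OR b OR d) — a is true.
  15. (a OR b) — a is true.
  16. (a OR NOT e) — a is true.
  17. (NOT b OR NOT d) — NOT b is true.
  18. (NOT a OR f OR e) — f is true.
  19. (e OR NOT b OR f) — f is true.
  20. (a OR NOT f OR d) — a is true.
  21. (NOT c OR NOT e OR NOT b) — NOT e is true.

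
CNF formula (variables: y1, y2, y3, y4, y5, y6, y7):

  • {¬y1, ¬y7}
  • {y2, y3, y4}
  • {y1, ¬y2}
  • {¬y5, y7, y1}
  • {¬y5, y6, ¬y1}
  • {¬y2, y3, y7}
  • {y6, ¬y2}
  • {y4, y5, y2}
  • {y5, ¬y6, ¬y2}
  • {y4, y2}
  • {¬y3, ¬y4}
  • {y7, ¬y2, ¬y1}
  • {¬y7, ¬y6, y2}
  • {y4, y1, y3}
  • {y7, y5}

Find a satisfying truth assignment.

y1=True  y2=False  y3=False  y4=True  y5=True  y6=True  y7=False

Branch on y1: take y1 = True.
  then y7 is forced to False.
  then y2 is forced to False.
  then y4 is forced to True.
  then y3 is forced to False.
  then y5 is forced to True.
  then y6 is forced to True.
Every clause has at least one true literal under this assignment.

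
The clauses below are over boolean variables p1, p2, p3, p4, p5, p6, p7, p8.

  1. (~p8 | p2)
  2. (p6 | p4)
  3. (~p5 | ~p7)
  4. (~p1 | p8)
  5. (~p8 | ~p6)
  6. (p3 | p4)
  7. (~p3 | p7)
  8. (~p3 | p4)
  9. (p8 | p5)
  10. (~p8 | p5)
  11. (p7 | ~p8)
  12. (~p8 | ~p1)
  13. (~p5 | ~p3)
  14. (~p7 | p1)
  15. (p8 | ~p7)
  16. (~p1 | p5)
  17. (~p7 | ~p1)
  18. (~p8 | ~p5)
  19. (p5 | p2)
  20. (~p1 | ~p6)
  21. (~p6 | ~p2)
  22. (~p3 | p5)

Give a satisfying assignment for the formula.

p4 occurs only positively in the remaining clauses — set p4 = True.
Set p1 = False and propagate.
  then p7 is forced to False.
  then p3 is forced to False.
  then p8 is forced to False.
  then p5 is forced to True.
Try p2 = True.
  then p6 is forced to False.

p1=False, p2=True, p3=False, p4=True, p5=True, p6=False, p7=False, p8=False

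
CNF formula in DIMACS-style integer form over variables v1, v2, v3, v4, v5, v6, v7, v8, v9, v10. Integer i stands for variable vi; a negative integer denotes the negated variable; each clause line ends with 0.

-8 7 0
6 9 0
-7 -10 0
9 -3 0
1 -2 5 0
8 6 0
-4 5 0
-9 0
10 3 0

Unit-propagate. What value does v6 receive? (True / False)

Unit clause (~v9) sets v9 = False.
In (v6 | v9), v9 is now false; v6 must hold, so v6 = True.

True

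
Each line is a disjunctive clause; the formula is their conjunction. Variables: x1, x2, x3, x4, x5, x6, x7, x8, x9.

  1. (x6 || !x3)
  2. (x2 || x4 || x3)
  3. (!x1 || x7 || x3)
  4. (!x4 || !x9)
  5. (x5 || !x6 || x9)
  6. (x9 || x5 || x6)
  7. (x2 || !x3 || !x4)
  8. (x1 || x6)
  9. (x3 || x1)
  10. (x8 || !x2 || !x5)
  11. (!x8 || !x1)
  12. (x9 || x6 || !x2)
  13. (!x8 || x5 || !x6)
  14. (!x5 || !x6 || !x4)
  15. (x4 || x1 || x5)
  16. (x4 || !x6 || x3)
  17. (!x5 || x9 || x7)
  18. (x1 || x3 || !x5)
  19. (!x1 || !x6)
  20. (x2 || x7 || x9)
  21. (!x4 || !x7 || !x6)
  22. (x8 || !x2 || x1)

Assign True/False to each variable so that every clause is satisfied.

x1=F, x2=F, x3=T, x4=F, x5=T, x6=T, x7=F, x8=F, x9=T

Try x1 = False.
  then x6 is forced to True.
  then x3 is forced to True.
Branch on x2: take x2 = False.
  then x4 is forced to False.
  then x5 is forced to True.
Branch on x7: take x7 = False.
  then x9 is forced to True.
x8 is now unconstrained; take x8 = False.
Every clause has at least one true literal under this assignment.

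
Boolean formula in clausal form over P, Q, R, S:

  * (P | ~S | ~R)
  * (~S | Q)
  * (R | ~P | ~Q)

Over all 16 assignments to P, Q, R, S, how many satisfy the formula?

9

Split on P, then Q.
  P=T, Q=T: remaining (R,S) ∈ {(T,F); (T,T)} — 2.
  P=T, Q=F: remaining (R,S) ∈ {(F,F); (T,F)} — 2.
  P=F, Q=T: remaining (R,S) ∈ {(F,F); (F,T); (T,F)} — 3.
  P=F, Q=F: remaining (R,S) ∈ {(F,F); (T,F)} — 2.
Total: 2 + 2 + 3 + 2 = 9.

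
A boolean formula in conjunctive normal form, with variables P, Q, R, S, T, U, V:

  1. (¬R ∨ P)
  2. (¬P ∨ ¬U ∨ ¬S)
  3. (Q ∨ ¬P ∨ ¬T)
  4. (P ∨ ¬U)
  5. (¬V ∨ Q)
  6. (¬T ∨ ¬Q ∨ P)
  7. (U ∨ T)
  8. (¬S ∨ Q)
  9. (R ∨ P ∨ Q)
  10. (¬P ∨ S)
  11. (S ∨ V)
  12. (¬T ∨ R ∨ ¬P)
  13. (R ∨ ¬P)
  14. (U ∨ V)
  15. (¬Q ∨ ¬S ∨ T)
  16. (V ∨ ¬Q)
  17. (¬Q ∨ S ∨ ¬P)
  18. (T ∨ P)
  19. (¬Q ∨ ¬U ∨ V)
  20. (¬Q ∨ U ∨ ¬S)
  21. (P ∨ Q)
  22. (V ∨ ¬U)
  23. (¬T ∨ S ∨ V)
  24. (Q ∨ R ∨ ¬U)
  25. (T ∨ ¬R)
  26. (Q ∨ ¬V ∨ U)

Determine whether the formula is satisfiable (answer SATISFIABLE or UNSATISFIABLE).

Q = True:
  P = True:
    propagation gives S=True, U=False; an empty clause results — contradiction.
  P = False:
    propagation gives R=False, U=False, T=False; an empty clause results — contradiction.
Q = False:
  propagation gives V=False, S=False; an empty clause results — contradiction.
Every branch closes, so no satisfying assignment exists.

UNSATISFIABLE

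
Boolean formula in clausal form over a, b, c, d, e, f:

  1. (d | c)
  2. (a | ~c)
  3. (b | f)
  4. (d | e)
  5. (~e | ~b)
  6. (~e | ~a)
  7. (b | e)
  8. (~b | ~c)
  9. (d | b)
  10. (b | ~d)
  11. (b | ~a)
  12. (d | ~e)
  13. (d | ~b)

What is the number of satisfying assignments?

4

Satisfying assignments:
  a=F b=T c=F d=T e=F f=F
  a=F b=T c=F d=T e=F f=T
  a=T b=T c=F d=T e=F f=F
  a=T b=T c=F d=T e=F f=T
That's 4 in total.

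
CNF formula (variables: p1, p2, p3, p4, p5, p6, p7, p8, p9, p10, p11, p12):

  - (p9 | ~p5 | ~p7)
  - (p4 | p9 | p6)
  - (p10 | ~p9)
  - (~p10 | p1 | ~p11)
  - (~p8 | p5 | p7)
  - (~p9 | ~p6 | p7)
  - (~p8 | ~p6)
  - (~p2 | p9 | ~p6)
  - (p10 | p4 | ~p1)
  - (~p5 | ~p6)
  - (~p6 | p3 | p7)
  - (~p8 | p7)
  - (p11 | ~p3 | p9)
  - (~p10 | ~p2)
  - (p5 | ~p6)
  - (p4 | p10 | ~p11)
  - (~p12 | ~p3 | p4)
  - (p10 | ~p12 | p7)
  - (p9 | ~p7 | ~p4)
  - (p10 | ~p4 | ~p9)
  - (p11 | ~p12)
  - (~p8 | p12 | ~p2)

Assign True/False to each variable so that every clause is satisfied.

p1 = True  p2 = False  p3 = False  p4 = True  p5 = False  p6 = False  p7 = False  p8 = False  p9 = True  p10 = True  p11 = True  p12 = False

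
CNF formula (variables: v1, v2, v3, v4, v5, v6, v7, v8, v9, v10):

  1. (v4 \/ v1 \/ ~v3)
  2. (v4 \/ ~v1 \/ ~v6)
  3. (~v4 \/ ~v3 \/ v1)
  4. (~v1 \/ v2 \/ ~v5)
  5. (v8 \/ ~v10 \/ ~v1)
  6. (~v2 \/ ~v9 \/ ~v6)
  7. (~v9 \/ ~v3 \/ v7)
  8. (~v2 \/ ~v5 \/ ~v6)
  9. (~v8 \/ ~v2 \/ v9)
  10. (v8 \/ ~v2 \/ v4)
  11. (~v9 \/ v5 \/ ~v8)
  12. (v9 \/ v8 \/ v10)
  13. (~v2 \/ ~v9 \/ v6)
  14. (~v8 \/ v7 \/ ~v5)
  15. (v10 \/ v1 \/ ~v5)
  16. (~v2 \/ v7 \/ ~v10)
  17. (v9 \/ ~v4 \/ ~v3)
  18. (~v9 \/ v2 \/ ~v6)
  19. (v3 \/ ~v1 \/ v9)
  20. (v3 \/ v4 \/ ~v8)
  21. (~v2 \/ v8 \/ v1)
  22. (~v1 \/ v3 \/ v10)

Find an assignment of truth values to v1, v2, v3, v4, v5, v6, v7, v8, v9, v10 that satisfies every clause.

v1=F, v2=F, v3=F, v4=F, v5=T, v6=F, v7=F, v8=F, v9=F, v10=T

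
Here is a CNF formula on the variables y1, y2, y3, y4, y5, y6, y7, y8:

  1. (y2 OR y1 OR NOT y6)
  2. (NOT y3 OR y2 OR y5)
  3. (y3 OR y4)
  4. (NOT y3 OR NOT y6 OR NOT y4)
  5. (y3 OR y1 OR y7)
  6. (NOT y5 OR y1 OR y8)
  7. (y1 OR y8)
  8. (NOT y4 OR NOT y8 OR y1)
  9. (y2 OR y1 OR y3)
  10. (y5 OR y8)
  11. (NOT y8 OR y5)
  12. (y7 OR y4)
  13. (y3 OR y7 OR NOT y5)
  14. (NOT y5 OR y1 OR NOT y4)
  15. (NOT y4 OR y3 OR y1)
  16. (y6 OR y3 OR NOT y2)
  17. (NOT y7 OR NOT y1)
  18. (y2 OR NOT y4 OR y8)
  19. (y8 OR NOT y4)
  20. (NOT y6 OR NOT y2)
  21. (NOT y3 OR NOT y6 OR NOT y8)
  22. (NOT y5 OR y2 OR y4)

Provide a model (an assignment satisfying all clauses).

y1 = True, y2 = True, y3 = True, y4 = True, y5 = True, y6 = False, y7 = False, y8 = True

Set y1 = True and propagate.
  then y7 is forced to False.
  then y4 is forced to True.
  then y8 is forced to True.
  then y5 is forced to True.
  then y3 is forced to True.
  then y6 is forced to False.
y2 is now unconstrained; take y2 = True.
Check each clause:
  1. (NOT y6 OR y2 OR y1) — y1 is true.
  2. (y5 OR y2 OR NOT y3) — y2 is true.
  3. (y4 OR y3) — y3 is true.
  4. (NOT y6 OR NOT y3 OR NOT y4) — NOT y6 is true.
  5. (y1 OR y7 OR y3) — y1 is true.
  6. (NOT y5 OR y8 OR y1) — y8 is true.
  7. (y1 OR y8) — y8 is true.
  8. (NOT y8 OR y1 OR NOT y4) — y1 is true.
  9. (y1 OR y3 OR y2) — y1 is true.
  10. (y8 OR y5) — y8 is true.
  11. (NOT y8 OR y5) — y5 is true.
  12. (y4 OR y7) — y4 is true.
  13. (NOT y5 OR y3 OR y7) — y3 is true.
  14. (NOT y4 OR y1 OR NOT y5) — y1 is true.
  15. (y1 OR NOT y4 OR y3) — y1 is true.
  16. (y3 OR NOT y2 OR y6) — y3 is true.
  17. (NOT y7 OR NOT y1) — NOT y7 is true.
  18. (NOT y4 OR y8 OR y2) — y8 is true.
  19. (y8 OR NOT y4) — y8 is true.
  20. (NOT y6 OR NOT y2) — NOT y6 is true.
  21. (NOT y8 OR NOT y3 OR NOT y6) — NOT y6 is true.
  22. (y2 OR NOT y5 OR y4) — y2 is true.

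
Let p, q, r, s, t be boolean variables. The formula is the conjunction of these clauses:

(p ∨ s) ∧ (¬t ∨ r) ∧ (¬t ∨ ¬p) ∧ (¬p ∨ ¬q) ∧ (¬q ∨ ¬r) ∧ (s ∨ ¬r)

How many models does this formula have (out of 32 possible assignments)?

Satisfying assignments:
  p=0 q=0 r=0 s=1 t=0
  p=0 q=0 r=1 s=1 t=0
  p=0 q=0 r=1 s=1 t=1
  p=0 q=1 r=0 s=1 t=0
  p=1 q=0 r=0 s=0 t=0
  p=1 q=0 r=0 s=1 t=0
  p=1 q=0 r=1 s=1 t=0
That's 7 in total.

7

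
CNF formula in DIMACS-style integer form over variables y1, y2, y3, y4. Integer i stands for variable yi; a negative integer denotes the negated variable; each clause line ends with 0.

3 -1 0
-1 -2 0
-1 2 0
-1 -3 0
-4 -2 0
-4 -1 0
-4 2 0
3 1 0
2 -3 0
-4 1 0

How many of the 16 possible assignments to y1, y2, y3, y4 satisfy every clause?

1

Satisfying assignments:
  y1=F y2=T y3=T y4=F
That's 1 in total.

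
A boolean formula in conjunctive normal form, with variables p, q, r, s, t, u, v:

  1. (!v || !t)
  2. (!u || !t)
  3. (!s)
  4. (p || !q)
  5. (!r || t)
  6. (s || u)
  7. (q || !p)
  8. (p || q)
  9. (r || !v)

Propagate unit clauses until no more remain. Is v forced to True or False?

False

(!s) is a unit clause: s = False.
In (s || u), s is now false; u must hold, so u = True.
In (!t || !u), !u is now false; !t must hold, so t = False.
(!r || t) with t = False leaves only !r, so r = False.
From (r || !v) and r = False: v = False.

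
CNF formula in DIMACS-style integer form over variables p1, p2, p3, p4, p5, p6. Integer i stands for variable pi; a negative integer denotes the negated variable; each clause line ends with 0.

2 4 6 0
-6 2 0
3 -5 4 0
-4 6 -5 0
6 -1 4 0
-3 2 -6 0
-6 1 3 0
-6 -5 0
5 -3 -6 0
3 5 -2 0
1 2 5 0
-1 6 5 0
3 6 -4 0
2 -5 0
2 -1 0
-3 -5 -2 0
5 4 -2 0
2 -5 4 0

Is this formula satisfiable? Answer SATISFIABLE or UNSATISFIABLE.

SATISFIABLE

Branch on p1: take p1 = False.
For the remaining variables, p2 = True, p3 = True, p4 = True, p5 = False, p6 = False works.
Every clause has at least one true literal under this assignment.
So p1=F, p2=T, p3=T, p4=T, p5=F, p6=F is a satisfying assignment.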